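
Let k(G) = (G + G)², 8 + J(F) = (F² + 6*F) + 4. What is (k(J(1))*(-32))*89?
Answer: -102528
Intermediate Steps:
J(F) = -4 + F² + 6*F (J(F) = -8 + ((F² + 6*F) + 4) = -8 + (4 + F² + 6*F) = -4 + F² + 6*F)
k(G) = 4*G² (k(G) = (2*G)² = 4*G²)
(k(J(1))*(-32))*89 = ((4*(-4 + 1² + 6*1)²)*(-32))*89 = ((4*(-4 + 1 + 6)²)*(-32))*89 = ((4*3²)*(-32))*89 = ((4*9)*(-32))*89 = (36*(-32))*89 = -1152*89 = -102528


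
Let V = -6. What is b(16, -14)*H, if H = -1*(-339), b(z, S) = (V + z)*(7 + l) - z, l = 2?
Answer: 25086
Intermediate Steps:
b(z, S) = -54 + 8*z (b(z, S) = (-6 + z)*(7 + 2) - z = (-6 + z)*9 - z = (-54 + 9*z) - z = -54 + 8*z)
H = 339
b(16, -14)*H = (-54 + 8*16)*339 = (-54 + 128)*339 = 74*339 = 25086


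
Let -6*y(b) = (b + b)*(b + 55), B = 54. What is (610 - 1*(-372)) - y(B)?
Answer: 2944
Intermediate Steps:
y(b) = -b*(55 + b)/3 (y(b) = -(b + b)*(b + 55)/6 = -2*b*(55 + b)/6 = -b*(55 + b)/3)
(610 - 1*(-372)) - y(B) = (610 - 1*(-372)) - (-1)*54*(55 + 54)/3 = (610 + 372) - (-1)*54*109/3 = 982 - 1*(-1962) = 982 + 1962 = 2944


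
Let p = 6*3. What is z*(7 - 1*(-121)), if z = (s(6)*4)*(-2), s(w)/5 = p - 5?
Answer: -66560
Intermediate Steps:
p = 18
s(w) = 65 (s(w) = 5*(18 - 5) = 5*13 = 65)
z = -520 (z = (65*4)*(-2) = 260*(-2) = -520)
z*(7 - 1*(-121)) = -520*(7 - 1*(-121)) = -520*(7 + 121) = -520*128 = -66560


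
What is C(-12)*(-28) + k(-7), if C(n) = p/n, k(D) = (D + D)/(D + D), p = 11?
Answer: 80/3 ≈ 26.667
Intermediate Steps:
k(D) = 1 (k(D) = (2*D)/((2*D)) = (2*D)*(1/(2*D)) = 1)
C(n) = 11/n
C(-12)*(-28) + k(-7) = (11/(-12))*(-28) + 1 = (11*(-1/12))*(-28) + 1 = -11/12*(-28) + 1 = 77/3 + 1 = 80/3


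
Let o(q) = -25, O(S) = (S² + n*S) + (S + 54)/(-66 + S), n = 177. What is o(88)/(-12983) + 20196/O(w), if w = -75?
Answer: -12314630821/4667946769 ≈ -2.6381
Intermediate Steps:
O(S) = S² + 177*S + (54 + S)/(-66 + S) (O(S) = (S² + 177*S) + (S + 54)/(-66 + S) = (S² + 177*S) + (54 + S)/(-66 + S) = S² + 177*S + (54 + S)/(-66 + S))
o(88)/(-12983) + 20196/O(w) = -25/(-12983) + 20196/(((54 + (-75)³ - 11681*(-75) + 111*(-75)²)/(-66 - 75))) = -25*(-1/12983) + 20196/(((54 - 421875 + 876075 + 111*5625)/(-141))) = 25/12983 + 20196/((-(54 - 421875 + 876075 + 624375)/141)) = 25/12983 + 20196/((-1/141*1078629)) = 25/12983 + 20196/(-359543/47) = 25/12983 + 20196*(-47/359543) = 25/12983 - 949212/359543 = -12314630821/4667946769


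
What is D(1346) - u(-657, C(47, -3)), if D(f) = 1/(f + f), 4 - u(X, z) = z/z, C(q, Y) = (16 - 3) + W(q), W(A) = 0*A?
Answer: -8075/2692 ≈ -2.9996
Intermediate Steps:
W(A) = 0
C(q, Y) = 13 (C(q, Y) = (16 - 3) + 0 = 13 + 0 = 13)
u(X, z) = 3 (u(X, z) = 4 - z/z = 4 - 1*1 = 4 - 1 = 3)
D(f) = 1/(2*f)
D(1346) - u(-657, C(47, -3)) = (½)/1346 - 1*3 = (½)*(1/1346) - 3 = 1/2692 - 3 = -8075/2692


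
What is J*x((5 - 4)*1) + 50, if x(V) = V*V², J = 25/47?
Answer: 2375/47 ≈ 50.532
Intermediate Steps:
J = 25/47 (J = 25*(1/47) = 25/47 ≈ 0.53191)
x(V) = V³
J*x((5 - 4)*1) + 50 = 25*((5 - 4)*1)³/47 + 50 = 25*(1*1)³/47 + 50 = (25/47)*1³ + 50 = (25/47)*1 + 50 = 25/47 + 50 = 2375/47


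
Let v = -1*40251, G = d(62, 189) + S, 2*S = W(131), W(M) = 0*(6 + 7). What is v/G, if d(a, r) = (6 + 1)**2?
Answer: -40251/49 ≈ -821.45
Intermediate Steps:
W(M) = 0 (W(M) = 0*13 = 0)
S = 0 (S = (1/2)*0 = 0)
d(a, r) = 49 (d(a, r) = 7**2 = 49)
G = 49 (G = 49 + 0 = 49)
v = -40251
v/G = -40251/49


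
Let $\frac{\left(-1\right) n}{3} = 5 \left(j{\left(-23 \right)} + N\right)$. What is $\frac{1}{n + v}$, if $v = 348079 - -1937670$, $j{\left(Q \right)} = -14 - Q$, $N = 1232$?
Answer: $\frac{1}{2267134} \approx 4.4109 \cdot 10^{-7}$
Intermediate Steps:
$n = -18615$ ($n = - 3 \cdot 5 \left(\left(-14 - -23\right) + 1232\right) = - 3 \cdot 5 \left(\left(-14 + 23\right) + 1232\right) = - 3 \cdot 5 \left(9 + 1232\right) = - 3 \cdot 5 \cdot 1241 = \left(-3\right) 6205 = -18615$)
$v = 2285749$ ($v = 348079 + 1937670 = 2285749$)
$\frac{1}{n + v} = \frac{1}{-18615 + 2285749} = \frac{1}{2267134}$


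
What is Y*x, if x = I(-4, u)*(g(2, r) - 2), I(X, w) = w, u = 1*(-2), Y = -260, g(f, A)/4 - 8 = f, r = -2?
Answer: 19760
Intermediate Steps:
g(f, A) = 32 + 4*f
u = -2
x = -76 (x = -2*((32 + 4*2) - 2) = -2*((32 + 8) - 2) = -2*(40 - 2) = -2*38 = -76)
Y*x = -260*(-76) = 19760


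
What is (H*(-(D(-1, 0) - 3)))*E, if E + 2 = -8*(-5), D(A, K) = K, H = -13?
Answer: -1482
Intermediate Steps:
E = 38 (E = -2 - 8*(-5) = -2 + 40 = 38)
(H*(-(D(-1, 0) - 3)))*E = -(-13)*(0 - 3)*38 = -(-13)*(-3)*38 = -13*3*38 = -39*38 = -1482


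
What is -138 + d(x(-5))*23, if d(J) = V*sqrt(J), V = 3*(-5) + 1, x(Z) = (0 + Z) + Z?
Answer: -138 - 322*I*sqrt(10) ≈ -138.0 - 1018.3*I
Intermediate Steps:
x(Z) = 2*Z (x(Z) = Z + Z = 2*Z)
V = -14 (V = -15 + 1 = -14)
d(J) = -14*sqrt(J)
-138 + d(x(-5))*23 = -138 - 14*I*sqrt(10)*23 = -138 - 322*I*sqrt(10)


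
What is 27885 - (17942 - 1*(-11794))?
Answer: -1851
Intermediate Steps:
27885 - (17942 - 1*(-11794)) = 27885 - (17942 + 11794) = 27885 - 1*29736 = 27885 - 29736 = -1851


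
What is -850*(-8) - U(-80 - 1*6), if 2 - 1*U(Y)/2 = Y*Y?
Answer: 21588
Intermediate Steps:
U(Y) = 4 - 2*Y**2 (U(Y) = 4 - 2*Y*Y = 4 - 2*Y**2)
-850*(-8) - U(-80 - 1*6) = -850*(-8) - (4 - 2*(-80 - 1*6)**2) = 6800 - (4 - 2*(-80 - 6)**2) = 6800 - (4 - 2*(-86)**2) = 6800 - (4 - 2*7396) = 6800 - (4 - 14792) = 6800 - 1*(-14788) = 6800 + 14788 = 21588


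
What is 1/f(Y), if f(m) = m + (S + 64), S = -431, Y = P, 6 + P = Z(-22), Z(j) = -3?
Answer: -1/376 ≈ -0.0026596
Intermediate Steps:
P = -9 (P = -6 - 3 = -9)
Y = -9
f(m) = -367 + m (f(m) = m + (-431 + 64) = m - 367 = -367 + m)
1/f(Y) = 1/(-367 - 9) = 1/(-376) = -1/376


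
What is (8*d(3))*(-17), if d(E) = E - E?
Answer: 0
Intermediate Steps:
d(E) = 0
(8*d(3))*(-17) = (8*0)*(-17) = 0*(-17) = 0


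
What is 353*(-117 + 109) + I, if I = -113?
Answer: -2937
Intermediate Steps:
353*(-117 + 109) + I = 353*(-117 + 109) - 113 = 353*(-8) - 113 = -2824 - 113 = -2937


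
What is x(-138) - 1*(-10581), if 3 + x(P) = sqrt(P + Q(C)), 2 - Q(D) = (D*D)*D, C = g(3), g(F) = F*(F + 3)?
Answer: 10578 + 4*I*sqrt(373) ≈ 10578.0 + 77.253*I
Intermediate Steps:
g(F) = F*(3 + F)
C = 18 (C = 3*(3 + 3) = 3*6 = 18)
Q(D) = 2 - D**3 (Q(D) = 2 - D*D*D = 2 - D**2*D = 2 - D**3)
x(P) = -3 + sqrt(-5830 + P) (x(P) = -3 + sqrt(P + (2 - 1*18**3)) = -3 + sqrt(P + (2 - 1*5832)) = -3 + sqrt(P + (2 - 5832)) = -3 + sqrt(P - 5830) = -3 + sqrt(-5830 + P))
x(-138) - 1*(-10581) = (-3 + sqrt(-5830 - 138)) - 1*(-10581) = (-3 + sqrt(-5968)) + 10581 = (-3 + 4*I*sqrt(373)) + 10581 = 10578 + 4*I*sqrt(373)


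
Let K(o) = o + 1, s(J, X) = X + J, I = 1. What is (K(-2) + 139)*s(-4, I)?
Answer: -414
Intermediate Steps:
s(J, X) = J + X
K(o) = 1 + o
(K(-2) + 139)*s(-4, I) = ((1 - 2) + 139)*(-4 + 1) = (-1 + 139)*(-3) = 138*(-3) = -414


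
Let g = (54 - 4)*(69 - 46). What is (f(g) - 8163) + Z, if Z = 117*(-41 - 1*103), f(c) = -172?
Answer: -25183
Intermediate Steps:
g = 1150 (g = 50*23 = 1150)
Z = -16848 (Z = 117*(-41 - 103) = 117*(-144) = -16848)
(f(g) - 8163) + Z = (-172 - 8163) - 16848 = -8335 - 16848 = -25183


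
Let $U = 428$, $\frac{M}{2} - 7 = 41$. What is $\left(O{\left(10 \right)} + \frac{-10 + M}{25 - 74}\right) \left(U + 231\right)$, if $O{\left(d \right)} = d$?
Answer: $\frac{266236}{49} \approx 5433.4$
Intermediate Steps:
$M = 96$ ($M = 14 + 2 \cdot 41 = 14 + 82 = 96$)
$\left(O{\left(10 \right)} + \frac{-10 + M}{25 - 74}\right) \left(U + 231\right) = \left(10 + \frac{-10 + 96}{25 - 74}\right) \left(428 + 231\right) = \left(10 + \frac{86}{-49}\right) 659 = \left(10 + 86 \left(- \frac{1}{49}\right)\right) 659 = \left(10 - \frac{86}{49}\right) 659 = \frac{404}{49} \cdot 659 = \frac{266236}{49}$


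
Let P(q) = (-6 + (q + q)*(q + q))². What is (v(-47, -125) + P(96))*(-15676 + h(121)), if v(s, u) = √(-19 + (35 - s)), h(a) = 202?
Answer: -21021617225736 - 46422*√7 ≈ -2.1022e+13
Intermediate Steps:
v(s, u) = √(16 - s)
P(q) = (-6 + 4*q²)² (P(q) = (-6 + (2*q)*(2*q))² = (-6 + 4*q²)²)
(v(-47, -125) + P(96))*(-15676 + h(121)) = (√(16 - 1*(-47)) + 4*(-3 + 2*96²)²)*(-15676 + 202) = (√(16 + 47) + 4*(-3 + 2*9216)²)*(-15474) = (√63 + 4*(-3 + 18432)²)*(-15474) = (3*√7 + 4*18429²)*(-15474) = (3*√7 + 4*339628041)*(-15474) = (3*√7 + 1358512164)*(-15474) = (1358512164 + 3*√7)*(-15474) = -21021617225736 - 46422*√7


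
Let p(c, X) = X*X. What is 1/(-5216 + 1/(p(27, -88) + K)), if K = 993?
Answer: -8737/45572191 ≈ -0.00019172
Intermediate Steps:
p(c, X) = X²
1/(-5216 + 1/(p(27, -88) + K)) = 1/(-5216 + 1/((-88)² + 993)) = 1/(-5216 + 1/(7744 + 993)) = 1/(-5216 + 1/8737) = 1/(-45572191/8737) = -8737/45572191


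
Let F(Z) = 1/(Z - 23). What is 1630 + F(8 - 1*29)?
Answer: 71719/44 ≈ 1630.0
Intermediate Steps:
F(Z) = 1/(-23 + Z)
1630 + F(8 - 1*29) = 1630 + 1/(-23 + (8 - 1*29)) = 1630 + 1/(-23 + (8 - 29)) = 1630 + 1/(-23 - 21) = 1630 + 1/(-44) = 1630 - 1/44 = 71719/44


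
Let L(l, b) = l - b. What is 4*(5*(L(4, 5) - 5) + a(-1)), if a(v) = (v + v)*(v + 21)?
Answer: -280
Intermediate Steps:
a(v) = 2*v*(21 + v) (a(v) = (2*v)*(21 + v) = 2*v*(21 + v))
4*(5*(L(4, 5) - 5) + a(-1)) = 4*(5*((4 - 1*5) - 5) + 2*(-1)*(21 - 1)) = 4*(5*((4 - 5) - 5) + 2*(-1)*20) = 4*(5*(-1 - 5) - 40) = 4*(5*(-6) - 40) = 4*(-30 - 40) = 4*(-70) = -280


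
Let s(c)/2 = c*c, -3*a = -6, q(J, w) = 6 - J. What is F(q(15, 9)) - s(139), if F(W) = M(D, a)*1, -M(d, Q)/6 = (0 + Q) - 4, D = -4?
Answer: -38630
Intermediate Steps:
a = 2 (a = -⅓*(-6) = 2)
M(d, Q) = 24 - 6*Q (M(d, Q) = -6*((0 + Q) - 4) = -6*(Q - 4) = -6*(-4 + Q) = 24 - 6*Q)
s(c) = 2*c² (s(c) = 2*(c*c) = 2*c²)
F(W) = 12 (F(W) = (24 - 6*2)*1 = (24 - 12)*1 = 12*1 = 12)
F(q(15, 9)) - s(139) = 12 - 2*139² = 12 - 2*19321 = 12 - 1*38642 = 12 - 38642 = -38630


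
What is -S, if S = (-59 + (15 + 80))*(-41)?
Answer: 1476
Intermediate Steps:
S = -1476 (S = (-59 + 95)*(-41) = 36*(-41) = -1476)
-S = -1*(-1476) = 1476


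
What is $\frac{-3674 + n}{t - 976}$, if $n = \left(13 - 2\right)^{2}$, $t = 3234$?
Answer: $- \frac{3553}{2258} \approx -1.5735$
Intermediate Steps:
$n = 121$ ($n = 11^{2} = 121$)
$\frac{-3674 + n}{t - 976} = \frac{-3674 + 121}{3234 - 976} = - \frac{3553}{2258}$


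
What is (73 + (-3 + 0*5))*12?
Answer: 840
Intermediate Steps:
(73 + (-3 + 0*5))*12 = (73 + (-3 + 0))*12 = (73 - 3)*12 = 70*12 = 840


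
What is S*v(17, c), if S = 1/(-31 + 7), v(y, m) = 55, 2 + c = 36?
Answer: -55/24 ≈ -2.2917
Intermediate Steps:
c = 34 (c = -2 + 36 = 34)
S = -1/24 (S = 1/(-24) = -1/24 ≈ -0.041667)
S*v(17, c) = -1/24*55 = -55/24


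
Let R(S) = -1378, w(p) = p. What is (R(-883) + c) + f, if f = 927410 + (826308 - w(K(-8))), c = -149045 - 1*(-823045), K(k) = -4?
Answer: 2426344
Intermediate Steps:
c = 674000 (c = -149045 + 823045 = 674000)
f = 1753722 (f = 927410 + (826308 - 1*(-4)) = 927410 + (826308 + 4) = 927410 + 826312 = 1753722)
(R(-883) + c) + f = (-1378 + 674000) + 1753722 = 672622 + 1753722 = 2426344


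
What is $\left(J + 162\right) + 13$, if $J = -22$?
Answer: $153$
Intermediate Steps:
$\left(J + 162\right) + 13 = \left(-22 + 162\right) + 13 = 140 + 13 = 153$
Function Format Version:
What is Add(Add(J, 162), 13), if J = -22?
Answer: 153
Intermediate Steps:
Add(Add(J, 162), 13) = Add(Add(-22, 162), 13) = Add(140, 13) = 153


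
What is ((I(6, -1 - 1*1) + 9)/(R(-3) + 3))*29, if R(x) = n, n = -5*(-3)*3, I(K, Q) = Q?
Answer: 203/48 ≈ 4.2292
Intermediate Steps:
n = 45 (n = 15*3 = 45)
R(x) = 45
((I(6, -1 - 1*1) + 9)/(R(-3) + 3))*29 = (((-1 - 1*1) + 9)/(45 + 3))*29 = (((-1 - 1) + 9)/48)*29 = ((-2 + 9)*(1/48))*29 = (7*(1/48))*29 = (7/48)*29 = 203/48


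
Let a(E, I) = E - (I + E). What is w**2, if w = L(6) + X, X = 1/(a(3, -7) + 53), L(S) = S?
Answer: 130321/3600 ≈ 36.200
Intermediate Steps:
a(E, I) = -I (a(E, I) = E - (E + I) = E + (-E - I) = -I)
X = 1/60 (X = 1/(-1*(-7) + 53) = 1/(7 + 53) = 1/60 ≈ 0.016667)
w = 361/60 (w = 6 + 1/60 = 361/60 ≈ 6.0167)
w**2 = (361/60)**2 = 130321/3600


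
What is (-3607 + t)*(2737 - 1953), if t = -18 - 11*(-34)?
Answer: -2548784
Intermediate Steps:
t = 356 (t = -18 + 374 = 356)
(-3607 + t)*(2737 - 1953) = (-3607 + 356)*(2737 - 1953) = -3251*784 = -2548784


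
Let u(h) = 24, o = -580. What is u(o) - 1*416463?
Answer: -416439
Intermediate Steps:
u(o) - 1*416463 = 24 - 1*416463 = 24 - 416463 = -416439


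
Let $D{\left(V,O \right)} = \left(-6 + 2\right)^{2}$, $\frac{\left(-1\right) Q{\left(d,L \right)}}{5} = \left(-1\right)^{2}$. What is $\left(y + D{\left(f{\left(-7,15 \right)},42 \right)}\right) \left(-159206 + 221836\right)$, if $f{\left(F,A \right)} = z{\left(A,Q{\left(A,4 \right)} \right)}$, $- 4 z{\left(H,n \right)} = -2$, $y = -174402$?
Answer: $-10921795180$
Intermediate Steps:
$Q{\left(d,L \right)} = -5$ ($Q{\left(d,L \right)} = - 5 \left(-1\right)^{2} = \left(-5\right) 1 = -5$)
$z{\left(H,n \right)} = \frac{1}{2}$ ($z{\left(H,n \right)} = \left(- \frac{1}{4}\right) \left(-2\right) = \frac{1}{2}$)
$f{\left(F,A \right)} = \frac{1}{2}$
$D{\left(V,O \right)} = 16$ ($D{\left(V,O \right)} = \left(-4\right)^{2} = 16$)
$\left(y + D{\left(f{\left(-7,15 \right)},42 \right)}\right) \left(-159206 + 221836\right) = \left(-174402 + 16\right) \left(-159206 + 221836\right) = \left(-174386\right) 62630 = -10921795180$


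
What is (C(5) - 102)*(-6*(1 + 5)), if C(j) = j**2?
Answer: 2772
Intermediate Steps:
(C(5) - 102)*(-6*(1 + 5)) = (5**2 - 102)*(-6*(1 + 5)) = (25 - 102)*(-6*6) = -77*(-36) = 2772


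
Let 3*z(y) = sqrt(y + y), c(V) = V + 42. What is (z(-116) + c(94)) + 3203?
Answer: 3339 + 2*I*sqrt(58)/3 ≈ 3339.0 + 5.0772*I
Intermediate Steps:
c(V) = 42 + V
z(y) = sqrt(2)*sqrt(y)/3 (z(y) = sqrt(y + y)/3 = sqrt(2*y)/3 = (sqrt(2)*sqrt(y))/3 = sqrt(2)*sqrt(y)/3)
(z(-116) + c(94)) + 3203 = (sqrt(2)*sqrt(-116)/3 + (42 + 94)) + 3203 = (sqrt(2)*(2*I*sqrt(29))/3 + 136) + 3203 = (2*I*sqrt(58)/3 + 136) + 3203 = (136 + 2*I*sqrt(58)/3) + 3203 = 3339 + 2*I*sqrt(58)/3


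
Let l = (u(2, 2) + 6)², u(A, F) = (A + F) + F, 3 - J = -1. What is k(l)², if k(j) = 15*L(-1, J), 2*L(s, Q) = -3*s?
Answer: 2025/4 ≈ 506.25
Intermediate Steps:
J = 4 (J = 3 - 1*(-1) = 3 + 1 = 4)
L(s, Q) = -3*s/2 (L(s, Q) = (-3*s)/2 = -3*s/2)
u(A, F) = A + 2*F
l = 144 (l = ((2 + 2*2) + 6)² = ((2 + 4) + 6)² = (6 + 6)² = 12² = 144)
k(j) = 45/2 (k(j) = 15*(-3/2*(-1)) = 15*(3/2) = 45/2)
k(l)² = (45/2)² = 2025/4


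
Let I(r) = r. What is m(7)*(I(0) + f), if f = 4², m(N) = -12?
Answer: -192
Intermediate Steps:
f = 16
m(7)*(I(0) + f) = -12*(0 + 16) = -12*16 = -192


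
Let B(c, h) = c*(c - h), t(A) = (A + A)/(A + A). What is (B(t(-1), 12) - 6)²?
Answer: 289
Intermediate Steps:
t(A) = 1 (t(A) = (2*A)/((2*A)) = (2*A)*(1/(2*A)) = 1)
(B(t(-1), 12) - 6)² = (1*(1 - 1*12) - 6)² = (1*(1 - 12) - 6)² = (1*(-11) - 6)² = (-11 - 6)² = (-17)² = 289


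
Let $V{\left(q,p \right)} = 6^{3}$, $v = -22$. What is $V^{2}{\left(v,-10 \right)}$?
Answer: $46656$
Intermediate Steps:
$V{\left(q,p \right)} = 216$
$V^{2}{\left(v,-10 \right)} = 216^{2} = 46656$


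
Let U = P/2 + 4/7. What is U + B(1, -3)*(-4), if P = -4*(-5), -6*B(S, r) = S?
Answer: 236/21 ≈ 11.238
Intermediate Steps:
B(S, r) = -S/6
P = 20
U = 74/7 (U = 20/2 + 4/7 = 20*(½) + 4*(⅐) = 10 + 4/7 = 74/7 ≈ 10.571)
U + B(1, -3)*(-4) = 74/7 - ⅙*1*(-4) = 74/7 - ⅙*(-4) = 74/7 + ⅔ = 236/21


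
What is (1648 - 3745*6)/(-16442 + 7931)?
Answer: 20822/8511 ≈ 2.4465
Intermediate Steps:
(1648 - 3745*6)/(-16442 + 7931) = (1648 - 22470)/(-8511) = -20822*(-1/8511) = 20822/8511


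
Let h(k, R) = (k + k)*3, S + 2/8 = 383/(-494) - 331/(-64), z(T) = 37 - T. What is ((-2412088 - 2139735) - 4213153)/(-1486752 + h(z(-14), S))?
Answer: 4382488/743223 ≈ 5.8966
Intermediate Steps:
S = 65549/15808 (S = -¼ + (383/(-494) - 331/(-64)) = -¼ + (383*(-1/494) - 331*(-1/64)) = -¼ + (-383/494 + 331/64) = -¼ + 69501/15808 = 65549/15808 ≈ 4.1466)
h(k, R) = 6*k (h(k, R) = (2*k)*3 = 6*k)
((-2412088 - 2139735) - 4213153)/(-1486752 + h(z(-14), S)) = ((-2412088 - 2139735) - 4213153)/(-1486752 + 6*(37 - 1*(-14))) = (-4551823 - 4213153)/(-1486752 + 6*(37 + 14)) = -8764976/(-1486752 + 6*51) = -8764976/(-1486752 + 306) = -8764976/(-1486446) = -8764976*(-1/1486446) = 4382488/743223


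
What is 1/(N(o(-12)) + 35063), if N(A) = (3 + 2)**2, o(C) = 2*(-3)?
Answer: 1/35088 ≈ 2.8500e-5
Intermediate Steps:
o(C) = -6
N(A) = 25 (N(A) = 5**2 = 25)
1/(N(o(-12)) + 35063) = 1/(25 + 35063) = 1/35088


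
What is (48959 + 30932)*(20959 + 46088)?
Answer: 5356451877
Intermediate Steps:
(48959 + 30932)*(20959 + 46088) = 79891*67047 = 5356451877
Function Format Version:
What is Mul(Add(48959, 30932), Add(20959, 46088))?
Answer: 5356451877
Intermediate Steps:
Mul(Add(48959, 30932), Add(20959, 46088)) = Mul(79891, 67047) = 5356451877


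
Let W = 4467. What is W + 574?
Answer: 5041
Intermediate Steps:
W + 574 = 4467 + 574 = 5041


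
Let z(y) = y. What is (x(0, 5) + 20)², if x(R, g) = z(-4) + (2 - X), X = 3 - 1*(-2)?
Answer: 169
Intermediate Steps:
X = 5 (X = 3 + 2 = 5)
x(R, g) = -7 (x(R, g) = -4 + (2 - 1*5) = -4 + (2 - 5) = -4 - 3 = -7)
(x(0, 5) + 20)² = (-7 + 20)² = 13² = 169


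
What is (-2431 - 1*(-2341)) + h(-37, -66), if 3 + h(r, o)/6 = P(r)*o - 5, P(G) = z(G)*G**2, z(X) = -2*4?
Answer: 4336854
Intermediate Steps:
z(X) = -8
P(G) = -8*G**2
h(r, o) = -48 - 48*o*r**2 (h(r, o) = -18 + 6*((-8*r**2)*o - 5) = -18 + 6*(-8*o*r**2 - 5) = -18 + 6*(-5 - 8*o*r**2) = -18 + (-30 - 48*o*r**2) = -48 - 48*o*r**2)
(-2431 - 1*(-2341)) + h(-37, -66) = (-2431 - 1*(-2341)) + (-48 - 48*(-66)*(-37)**2) = (-2431 + 2341) + (-48 - 48*(-66)*1369) = -90 + (-48 + 4336992) = -90 + 4336944 = 4336854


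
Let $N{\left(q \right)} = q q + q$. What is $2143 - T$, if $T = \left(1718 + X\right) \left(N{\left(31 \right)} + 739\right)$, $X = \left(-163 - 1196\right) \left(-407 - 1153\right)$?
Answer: $-3672760955$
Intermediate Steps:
$N{\left(q \right)} = q + q^{2}$ ($N{\left(q \right)} = q^{2} + q = q + q^{2}$)
$X = 2120040$ ($X = \left(-1359\right) \left(-1560\right) = 2120040$)
$T = 3672763098$ ($T = \left(1718 + 2120040\right) \left(31 \left(1 + 31\right) + 739\right) = 2121758 \left(31 \cdot 32 + 739\right) = 2121758 \left(992 + 739\right) = 2121758 \cdot 1731 = 3672763098$)
$2143 - T = 2143 - 3672763098 = -3672760955$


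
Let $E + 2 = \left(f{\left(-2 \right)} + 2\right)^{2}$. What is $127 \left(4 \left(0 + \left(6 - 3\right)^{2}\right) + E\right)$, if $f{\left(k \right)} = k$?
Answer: $4318$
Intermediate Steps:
$E = -2$ ($E = -2 + \left(-2 + 2\right)^{2} = -2 + 0^{2} = -2 + 0 = -2$)
$127 \left(4 \left(0 + \left(6 - 3\right)^{2}\right) + E\right) = 127 \left(4 \left(0 + \left(6 - 3\right)^{2}\right) - 2\right) = 127 \left(4 \left(0 + 3^{2}\right) - 2\right) = 127 \left(4 \left(0 + 9\right) - 2\right) = 127 \left(4 \cdot 9 - 2\right) = 127 \left(36 - 2\right) = 127 \cdot 34 = 4318$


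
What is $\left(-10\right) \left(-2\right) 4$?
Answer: $80$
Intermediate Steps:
$\left(-10\right) \left(-2\right) 4 = 20 \cdot 4 = 80$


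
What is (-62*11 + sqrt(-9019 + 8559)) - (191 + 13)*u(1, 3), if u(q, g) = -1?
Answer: -478 + 2*I*sqrt(115) ≈ -478.0 + 21.448*I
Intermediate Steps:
(-62*11 + sqrt(-9019 + 8559)) - (191 + 13)*u(1, 3) = (-62*11 + sqrt(-9019 + 8559)) - (191 + 13)*(-1) = (-682 + sqrt(-460)) - 204*(-1) = (-682 + 2*I*sqrt(115)) - 1*(-204) = (-682 + 2*I*sqrt(115)) + 204 = -478 + 2*I*sqrt(115)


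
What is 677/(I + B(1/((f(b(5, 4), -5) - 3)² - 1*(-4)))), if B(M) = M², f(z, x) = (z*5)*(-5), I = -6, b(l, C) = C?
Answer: -76254415613/675814613 ≈ -112.83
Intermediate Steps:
f(z, x) = -25*z (f(z, x) = (5*z)*(-5) = -25*z)
677/(I + B(1/((f(b(5, 4), -5) - 3)² - 1*(-4)))) = 677/(-6 + (1/((-25*4 - 3)² - 1*(-4)))²) = 677/(-6 + (1/((-100 - 3)² + 4))²) = 677/(-6 + (1/((-103)² + 4))²) = 677/(-6 + (1/(10609 + 4))²) = 677/(-6 + (1/10613)²) = 677/(-6 + 1/112635769) = 677/(-675814613/112635769) = -112635769/675814613*677 = -76254415613/675814613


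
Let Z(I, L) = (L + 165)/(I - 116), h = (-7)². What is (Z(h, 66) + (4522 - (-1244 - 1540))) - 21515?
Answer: -952234/67 ≈ -14212.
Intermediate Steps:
h = 49
Z(I, L) = (165 + L)/(-116 + I)
(Z(h, 66) + (4522 - (-1244 - 1540))) - 21515 = ((165 + 66)/(-116 + 49) + (4522 - (-1244 - 1540))) - 21515 = (231/(-67) + (4522 - 1*(-2784))) - 21515 = (-1/67*231 + (4522 + 2784)) - 21515 = (-231/67 + 7306) - 21515 = 489271/67 - 21515 = -952234/67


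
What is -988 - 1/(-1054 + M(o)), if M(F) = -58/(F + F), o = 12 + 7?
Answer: -19814321/20055 ≈ -988.00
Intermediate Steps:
o = 19
M(F) = -29/F (M(F) = -58*1/(2*F) = -29/F)
-988 - 1/(-1054 + M(o)) = -988 - 1/(-1054 - 29/19) = -988 - 1/(-20055/19) = -988 - 1*(-19/20055) = -988 + 19/20055 = -19814321/20055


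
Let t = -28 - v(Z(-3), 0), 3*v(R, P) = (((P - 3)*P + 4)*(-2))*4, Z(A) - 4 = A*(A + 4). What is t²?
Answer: 2704/9 ≈ 300.44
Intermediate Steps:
Z(A) = 4 + A*(4 + A) (Z(A) = 4 + A*(A + 4) = 4 + A*(4 + A))
v(R, P) = -32/3 - 8*P*(-3 + P)/3 (v(R, P) = ((((P - 3)*P + 4)*(-2))*4)/3 = ((((-3 + P)*P + 4)*(-2))*4)/3 = (((P*(-3 + P) + 4)*(-2))*4)/3 = (((4 + P*(-3 + P))*(-2))*4)/3 = ((-8 - 2*P*(-3 + P))*4)/3 = (-32 - 8*P*(-3 + P))/3 = -32/3 - 8*P*(-3 + P)/3)
t = -52/3 (t = -28 - (-32/3 + 8*0 - 8/3*0²) = -28 - (-32/3 + 0 - 8/3*0) = -28 - (-32/3 + 0 + 0) = -28 - 1*(-32/3) = -28 + 32/3 = -52/3 ≈ -17.333)
t² = (-52/3)² = 2704/9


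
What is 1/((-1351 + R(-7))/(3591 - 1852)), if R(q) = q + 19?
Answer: -1739/1339 ≈ -1.2987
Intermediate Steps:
R(q) = 19 + q
1/((-1351 + R(-7))/(3591 - 1852)) = 1/((-1351 + (19 - 7))/(3591 - 1852)) = 1/((-1351 + 12)/1739) = 1/(-1339*1/1739) = 1/(-1339/1739) = -1739/1339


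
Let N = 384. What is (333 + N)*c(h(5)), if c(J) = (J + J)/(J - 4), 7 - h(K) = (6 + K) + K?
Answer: 12906/13 ≈ 992.77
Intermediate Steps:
h(K) = 1 - 2*K (h(K) = 7 - ((6 + K) + K) = 7 - (6 + 2*K) = 7 + (-6 - 2*K) = 1 - 2*K)
c(J) = 2*J/(-4 + J) (c(J) = (2*J)/(-4 + J) = 2*J/(-4 + J))
(333 + N)*c(h(5)) = (333 + 384)*(2*(1 - 2*5)/(-4 + (1 - 2*5))) = 717*(2*(1 - 10)/(-4 + (1 - 10))) = 717*(2*(-9)/(-4 - 9)) = 717*(2*(-9)/(-13)) = 717*(2*(-9)*(-1/13)) = 717*(18/13) = 12906/13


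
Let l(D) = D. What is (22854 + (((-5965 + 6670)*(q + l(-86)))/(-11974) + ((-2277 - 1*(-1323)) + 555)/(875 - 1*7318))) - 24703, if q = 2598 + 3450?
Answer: -84862023811/38574241 ≈ -2200.0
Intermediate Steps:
q = 6048
(22854 + (((-5965 + 6670)*(q + l(-86)))/(-11974) + ((-2277 - 1*(-1323)) + 555)/(875 - 1*7318))) - 24703 = (22854 + (((-5965 + 6670)*(6048 - 86))/(-11974) + ((-2277 - 1*(-1323)) + 555)/(875 - 1*7318))) - 24703 = (22854 + ((705*5962)*(-1/11974) + ((-2277 + 1323) + 555)/(875 - 7318))) - 24703 = (22854 + (4203210*(-1/11974) + (-954 + 555)/(-6443))) - 24703 = (22854 + (-2101605/5987 - 399*(-1/6443))) - 24703 = (22854 + (-2101605/5987 + 399/6443)) - 24703 = (22854 - 13538252202/38574241) - 24703 = 868037451612/38574241 - 24703 = -84862023811/38574241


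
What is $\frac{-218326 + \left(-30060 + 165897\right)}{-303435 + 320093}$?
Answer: $- \frac{82489}{16658} \approx -4.9519$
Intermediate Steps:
$\frac{-218326 + \left(-30060 + 165897\right)}{-303435 + 320093} = \frac{-218326 + 135837}{16658} = \left(-82489\right) \frac{1}{16658} = - \frac{82489}{16658}$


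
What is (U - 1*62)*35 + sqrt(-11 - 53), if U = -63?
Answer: -4375 + 8*I ≈ -4375.0 + 8.0*I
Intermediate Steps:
(U - 1*62)*35 + sqrt(-11 - 53) = (-63 - 1*62)*35 + sqrt(-11 - 53) = (-63 - 62)*35 + sqrt(-64) = -125*35 + 8*I = -4375 + 8*I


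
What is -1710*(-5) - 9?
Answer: 8541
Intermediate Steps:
-1710*(-5) - 9 = -114*(-75) - 9 = 8550 - 9 = 8541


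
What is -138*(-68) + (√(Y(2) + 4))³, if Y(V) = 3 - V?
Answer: 9384 + 5*√5 ≈ 9395.2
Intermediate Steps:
-138*(-68) + (√(Y(2) + 4))³ = -138*(-68) + (√((3 - 1*2) + 4))³ = 9384 + (√((3 - 2) + 4))³ = 9384 + (√(1 + 4))³ = 9384 + (√5)³ = 9384 + 5*√5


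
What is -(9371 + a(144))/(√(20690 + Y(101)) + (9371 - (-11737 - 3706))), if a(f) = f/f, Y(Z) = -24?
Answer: -116278404/307856965 + 4686*√20666/307856965 ≈ -0.37551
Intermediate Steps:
a(f) = 1
-(9371 + a(144))/(√(20690 + Y(101)) + (9371 - (-11737 - 3706))) = -(9371 + 1)/(√(20690 - 24) + (9371 - (-11737 - 3706))) = -9372/(√20666 + (9371 - 1*(-15443))) = -9372/(√20666 + (9371 + 15443)) = -9372/(√20666 + 24814) = -9372/(24814 + √20666)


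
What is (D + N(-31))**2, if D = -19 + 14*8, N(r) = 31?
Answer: 15376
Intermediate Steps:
D = 93 (D = -19 + 112 = 93)
(D + N(-31))**2 = (93 + 31)**2 = 124**2 = 15376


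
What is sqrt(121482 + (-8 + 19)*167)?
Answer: sqrt(123319) ≈ 351.17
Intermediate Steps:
sqrt(121482 + (-8 + 19)*167) = sqrt(121482 + 11*167) = sqrt(121482 + 1837) = sqrt(123319)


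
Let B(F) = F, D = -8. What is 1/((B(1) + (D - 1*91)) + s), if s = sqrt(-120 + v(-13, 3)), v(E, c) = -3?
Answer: -98/9727 - I*sqrt(123)/9727 ≈ -0.010075 - 0.0011402*I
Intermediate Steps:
s = I*sqrt(123) (s = sqrt(-120 - 3) = sqrt(-123) = I*sqrt(123) ≈ 11.091*I)
1/((B(1) + (D - 1*91)) + s) = 1/((1 + (-8 - 1*91)) + I*sqrt(123)) = 1/((1 + (-8 - 91)) + I*sqrt(123)) = 1/((1 - 99) + I*sqrt(123)) = 1/(-98 + I*sqrt(123))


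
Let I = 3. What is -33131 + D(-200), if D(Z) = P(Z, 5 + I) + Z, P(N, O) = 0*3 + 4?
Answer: -33327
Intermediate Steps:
P(N, O) = 4 (P(N, O) = 0 + 4 = 4)
D(Z) = 4 + Z
-33131 + D(-200) = -33131 + (4 - 200) = -33131 - 196 = -33327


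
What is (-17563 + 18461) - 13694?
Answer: -12796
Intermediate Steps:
(-17563 + 18461) - 13694 = 898 - 13694 = -12796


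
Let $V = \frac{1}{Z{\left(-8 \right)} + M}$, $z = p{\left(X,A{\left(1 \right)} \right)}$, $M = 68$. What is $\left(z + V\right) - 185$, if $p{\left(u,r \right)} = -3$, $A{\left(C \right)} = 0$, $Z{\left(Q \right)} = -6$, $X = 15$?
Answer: $- \frac{11655}{62} \approx -187.98$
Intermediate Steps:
$z = -3$
$V = \frac{1}{62}$ ($V = \frac{1}{-6 + 68} = \frac{1}{62} \approx 0.016129$)
$\left(z + V\right) - 185 = \left(-3 + \frac{1}{62}\right) - 185 = - \frac{185}{62} - 185 = - \frac{11655}{62}$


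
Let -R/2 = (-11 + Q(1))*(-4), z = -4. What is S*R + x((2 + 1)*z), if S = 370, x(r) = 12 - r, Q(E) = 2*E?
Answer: -26616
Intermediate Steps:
R = -72 (R = -2*(-11 + 2*1)*(-4) = -2*(-11 + 2)*(-4) = -(-18)*(-4) = -2*36 = -72)
S*R + x((2 + 1)*z) = 370*(-72) + (12 - (2 + 1)*(-4)) = -26640 + (12 - 3*(-4)) = -26640 + (12 - 1*(-12)) = -26640 + (12 + 12) = -26640 + 24 = -26616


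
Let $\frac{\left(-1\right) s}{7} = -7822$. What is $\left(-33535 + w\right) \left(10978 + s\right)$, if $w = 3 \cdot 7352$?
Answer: $-754537628$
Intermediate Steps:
$s = 54754$ ($s = \left(-7\right) \left(-7822\right) = 54754$)
$w = 22056$
$\left(-33535 + w\right) \left(10978 + s\right) = \left(-33535 + 22056\right) \left(10978 + 54754\right) = \left(-11479\right) 65732 = -754537628$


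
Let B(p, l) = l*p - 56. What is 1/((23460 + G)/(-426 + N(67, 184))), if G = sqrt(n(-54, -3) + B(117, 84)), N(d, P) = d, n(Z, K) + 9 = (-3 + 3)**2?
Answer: -8422140/550361837 + 359*sqrt(9763)/550361837 ≈ -0.015238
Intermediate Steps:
n(Z, K) = -9 (n(Z, K) = -9 + (-3 + 3)**2 = -9 + 0**2 = -9 + 0 = -9)
B(p, l) = -56 + l*p
G = sqrt(9763) (G = sqrt(-9 + (-56 + 84*117)) = sqrt(-9 + (-56 + 9828)) = sqrt(-9 + 9772) = sqrt(9763) ≈ 98.808)
1/((23460 + G)/(-426 + N(67, 184))) = 1/((23460 + sqrt(9763))/(-426 + 67)) = 1/((23460 + sqrt(9763))/(-359)) = 1/((23460 + sqrt(9763))*(-1/359)) = 1/(-23460/359 - sqrt(9763)/359)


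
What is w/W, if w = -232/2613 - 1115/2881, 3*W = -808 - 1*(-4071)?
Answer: -53461/122209139 ≈ -0.00043745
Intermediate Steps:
W = 3263/3 (W = (-808 - 1*(-4071))/3 = (-808 + 4071)/3 = (⅓)*3263 = 3263/3 ≈ 1087.7)
w = -53461/112359 (w = -232*1/2613 - 1115*1/2881 = -232/2613 - 1115/2881 = -53461/112359 ≈ -0.47581)
w/W = -53461/(112359*3263/3) = -53461/112359*3/3263 = -53461/122209139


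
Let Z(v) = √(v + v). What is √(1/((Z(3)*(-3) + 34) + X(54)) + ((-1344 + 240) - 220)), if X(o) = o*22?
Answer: √(-1617927 + 3972*√6)/√(1222 - 3*√6) ≈ 36.387*I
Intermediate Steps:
Z(v) = √2*√v (Z(v) = √(2*v) = √2*√v)
X(o) = 22*o
√(1/((Z(3)*(-3) + 34) + X(54)) + ((-1344 + 240) - 220)) = √(1/(((√2*√3)*(-3) + 34) + 22*54) + ((-1344 + 240) - 220)) = √(1/((√6*(-3) + 34) + 1188) + (-1104 - 220)) = √(1/((-3*√6 + 34) + 1188) - 1324) = √(1/((34 - 3*√6) + 1188) - 1324) = √(1/(1222 - 3*√6) - 1324) = √(-1324 + 1/(1222 - 3*√6))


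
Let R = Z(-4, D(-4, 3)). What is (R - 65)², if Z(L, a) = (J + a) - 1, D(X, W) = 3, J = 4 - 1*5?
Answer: 4096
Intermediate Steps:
J = -1 (J = 4 - 5 = -1)
Z(L, a) = -2 + a (Z(L, a) = (-1 + a) - 1 = -2 + a)
R = 1 (R = -2 + 3 = 1)
(R - 65)² = (1 - 65)² = (-64)² = 4096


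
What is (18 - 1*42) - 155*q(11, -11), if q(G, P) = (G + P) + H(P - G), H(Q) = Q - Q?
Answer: -24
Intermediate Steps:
H(Q) = 0
q(G, P) = G + P (q(G, P) = (G + P) + 0 = G + P)
(18 - 1*42) - 155*q(11, -11) = (18 - 1*42) - 155*(11 - 11) = (18 - 42) - 155*0 = -24 + 0 = -24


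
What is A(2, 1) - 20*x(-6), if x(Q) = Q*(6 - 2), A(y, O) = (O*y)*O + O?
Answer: 483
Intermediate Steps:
A(y, O) = O + y*O² (A(y, O) = y*O² + O = O + y*O²)
x(Q) = 4*Q (x(Q) = Q*4 = 4*Q)
A(2, 1) - 20*x(-6) = 1*(1 + 1*2) - 80*(-6) = 1*(1 + 2) - 20*(-24) = 1*3 + 480 = 3 + 480 = 483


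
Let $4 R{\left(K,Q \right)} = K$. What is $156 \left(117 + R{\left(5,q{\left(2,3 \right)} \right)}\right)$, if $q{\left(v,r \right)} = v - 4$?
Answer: $18447$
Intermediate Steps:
$q{\left(v,r \right)} = -4 + v$
$R{\left(K,Q \right)} = \frac{K}{4}$
$156 \left(117 + R{\left(5,q{\left(2,3 \right)} \right)}\right) = 156 \left(117 + \frac{1}{4} \cdot 5\right) = 156 \left(117 + \frac{5}{4}\right) = 156 \cdot \frac{473}{4} = 18447$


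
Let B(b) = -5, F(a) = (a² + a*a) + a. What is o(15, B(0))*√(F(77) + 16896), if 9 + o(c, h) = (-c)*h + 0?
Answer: 66*√28831 ≈ 11207.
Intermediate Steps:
F(a) = a + 2*a² (F(a) = (a² + a²) + a = 2*a² + a = a + 2*a²)
o(c, h) = -9 - c*h (o(c, h) = -9 + ((-c)*h + 0) = -9 + (-c*h + 0) = -9 - c*h)
o(15, B(0))*√(F(77) + 16896) = (-9 - 1*15*(-5))*√(77*(1 + 2*77) + 16896) = (-9 + 75)*√(77*(1 + 154) + 16896) = 66*√(77*155 + 16896) = 66*√(11935 + 16896) = 66*√28831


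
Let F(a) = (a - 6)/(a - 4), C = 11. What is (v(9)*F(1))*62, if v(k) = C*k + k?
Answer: 11160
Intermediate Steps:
v(k) = 12*k (v(k) = 11*k + k = 12*k)
F(a) = (-6 + a)/(-4 + a)
(v(9)*F(1))*62 = ((12*9)*((-6 + 1)/(-4 + 1)))*62 = (108*(-5/(-3)))*62 = (108*(-1/3*(-5)))*62 = (108*(5/3))*62 = 180*62 = 11160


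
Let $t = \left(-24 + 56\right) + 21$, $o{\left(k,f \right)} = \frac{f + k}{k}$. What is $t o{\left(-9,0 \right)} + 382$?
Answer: $435$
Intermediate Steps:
$o{\left(k,f \right)} = \frac{f + k}{k}$
$t = 53$ ($t = 32 + 21 = 53$)
$t o{\left(-9,0 \right)} + 382 = 53 \frac{0 - 9}{-9} + 382 = 53 \left(\left(- \frac{1}{9}\right) \left(-9\right)\right) + 382 = 53 \cdot 1 + 382 = 53 + 382 = 435$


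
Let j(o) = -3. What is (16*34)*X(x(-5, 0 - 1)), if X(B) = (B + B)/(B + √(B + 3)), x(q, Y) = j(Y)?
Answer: 1088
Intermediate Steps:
x(q, Y) = -3
X(B) = 2*B/(B + √(3 + B)) (X(B) = (2*B)/(B + √(3 + B)) = 2*B/(B + √(3 + B)))
(16*34)*X(x(-5, 0 - 1)) = (16*34)*(2*(-3)/(-3 + √(3 - 3))) = 544*(2*(-3)/(-3 + √0)) = 544*(2*(-3)/(-3 + 0)) = 544*(2*(-3)/(-3)) = 544*(2*(-3)*(-⅓)) = 544*2 = 1088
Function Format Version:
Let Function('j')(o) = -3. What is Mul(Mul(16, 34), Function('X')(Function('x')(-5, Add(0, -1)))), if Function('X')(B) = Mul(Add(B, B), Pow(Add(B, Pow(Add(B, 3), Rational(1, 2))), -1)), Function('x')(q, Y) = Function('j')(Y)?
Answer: 1088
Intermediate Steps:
Function('x')(q, Y) = -3
Function('X')(B) = Mul(2, B, Pow(Add(B, Pow(Add(3, B), Rational(1, 2))), -1)) (Function('X')(B) = Mul(Mul(2, B), Pow(Add(B, Pow(Add(3, B), Rational(1, 2))), -1)) = Mul(2, B, Pow(Add(B, Pow(Add(3, B), Rational(1, 2))), -1)))
Mul(Mul(16, 34), Function('X')(Function('x')(-5, Add(0, -1)))) = Mul(Mul(16, 34), Mul(2, -3, Pow(Add(-3, Pow(Add(3, -3), Rational(1, 2))), -1))) = Mul(544, Mul(2, -3, Pow(Add(-3, Pow(0, Rational(1, 2))), -1))) = Mul(544, Mul(2, -3, Pow(Add(-3, 0), -1))) = Mul(544, Mul(2, -3, Pow(-3, -1))) = Mul(544, Mul(2, -3, Rational(-1, 3))) = Mul(544, 2) = 1088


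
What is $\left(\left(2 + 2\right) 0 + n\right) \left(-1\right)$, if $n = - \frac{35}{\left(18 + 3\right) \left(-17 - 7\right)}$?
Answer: $- \frac{5}{72} \approx -0.069444$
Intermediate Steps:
$n = \frac{5}{72}$ ($n = - \frac{35}{21 \left(-24\right)} = - \frac{35}{-504} = \left(-35\right) \left(- \frac{1}{504}\right) = \frac{5}{72} \approx 0.069444$)
$\left(\left(2 + 2\right) 0 + n\right) \left(-1\right) = \left(\left(2 + 2\right) 0 + \frac{5}{72}\right) \left(-1\right) = \left(4 \cdot 0 + \frac{5}{72}\right) \left(-1\right) = \left(0 + \frac{5}{72}\right) \left(-1\right) = \frac{5}{72} \left(-1\right) = - \frac{5}{72}$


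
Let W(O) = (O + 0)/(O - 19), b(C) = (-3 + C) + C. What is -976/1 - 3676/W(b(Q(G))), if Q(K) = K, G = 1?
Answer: -74496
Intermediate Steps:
b(C) = -3 + 2*C
W(O) = O/(-19 + O)
-976/1 - 3676/W(b(Q(G))) = -976/1 - 3676*(-19 + (-3 + 2*1))/(-3 + 2*1) = -976*1 - 3676*(-19 + (-3 + 2))/(-3 + 2) = -976 - 3676/((-1/(-19 - 1))) = -976 - 3676/((-1/(-20))) = -976 - 3676/((-1*(-1/20))) = -976 - 3676/1/20 = -976 - 3676*20 = -976 - 73520 = -74496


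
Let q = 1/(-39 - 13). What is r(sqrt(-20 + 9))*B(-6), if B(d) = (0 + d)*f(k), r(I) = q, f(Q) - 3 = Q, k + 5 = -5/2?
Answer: -27/52 ≈ -0.51923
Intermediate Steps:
k = -15/2 (k = -5 - 5/2 = -15/2 ≈ -7.5000)
f(Q) = 3 + Q
q = -1/52 (q = 1/(-52) = -1/52 ≈ -0.019231)
r(I) = -1/52
B(d) = -9*d/2 (B(d) = (0 + d)*(3 - 15/2) = d*(-9/2) = -9*d/2)
r(sqrt(-20 + 9))*B(-6) = -(-9)*(-6)/104 = -1/52*27 = -27/52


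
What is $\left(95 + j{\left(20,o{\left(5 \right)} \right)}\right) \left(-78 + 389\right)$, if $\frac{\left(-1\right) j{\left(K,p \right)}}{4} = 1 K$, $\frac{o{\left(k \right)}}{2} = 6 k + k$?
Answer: $4665$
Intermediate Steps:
$o{\left(k \right)} = 14 k$ ($o{\left(k \right)} = 2 \left(6 k + k\right) = 2 \cdot 7 k = 14 k$)
$j{\left(K,p \right)} = - 4 K$ ($j{\left(K,p \right)} = - 4 \cdot 1 K = - 4 K$)
$\left(95 + j{\left(20,o{\left(5 \right)} \right)}\right) \left(-78 + 389\right) = \left(95 - 80\right) \left(-78 + 389\right) = \left(95 - 80\right) 311 = 15 \cdot 311 = 4665$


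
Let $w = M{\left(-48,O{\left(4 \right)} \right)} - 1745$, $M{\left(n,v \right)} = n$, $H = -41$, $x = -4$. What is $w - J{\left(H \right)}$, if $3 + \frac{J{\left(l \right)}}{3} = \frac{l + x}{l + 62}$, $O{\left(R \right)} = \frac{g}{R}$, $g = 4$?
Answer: $- \frac{12443}{7} \approx -1777.6$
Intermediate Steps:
$O{\left(R \right)} = \frac{4}{R}$
$w = -1793$ ($w = -48 - 1745 = -1793$)
$J{\left(l \right)} = -9 + \frac{3 \left(-4 + l\right)}{62 + l}$ ($J{\left(l \right)} = -9 + 3 \frac{l - 4}{l + 62} = -9 + 3 \frac{-4 + l}{62 + l} = -9 + \frac{3 \left(-4 + l\right)}{62 + l}$)
$w - J{\left(H \right)} = -1793 - \frac{6 \left(-95 - -41\right)}{62 - 41} = -1793 - \frac{6 \left(-95 + 41\right)}{21} = -1793 - 6 \cdot \frac{1}{21} \left(-54\right) = -1793 - - \frac{108}{7} = -1793 + \frac{108}{7} = - \frac{12443}{7}$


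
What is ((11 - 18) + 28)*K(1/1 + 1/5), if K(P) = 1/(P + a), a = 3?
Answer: 5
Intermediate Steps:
K(P) = 1/(3 + P) (K(P) = 1/(P + 3) = 1/(3 + P))
((11 - 18) + 28)*K(1/1 + 1/5) = ((11 - 18) + 28)/(3 + (1/1 + 1/5)) = (-7 + 28)/(3 + (1*1 + 1*(⅕))) = 21/(3 + (1 + ⅕)) = 21/(3 + 6/5) = 21/(21/5) = 21*(5/21) = 5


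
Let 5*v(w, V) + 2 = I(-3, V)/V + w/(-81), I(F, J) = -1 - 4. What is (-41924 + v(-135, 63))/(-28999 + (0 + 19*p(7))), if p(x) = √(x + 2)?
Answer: 6603043/4558365 ≈ 1.4486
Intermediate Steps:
I(F, J) = -5
v(w, V) = -⅖ - 1/V - w/405 (v(w, V) = -⅖ + (-5/V + w/(-81))/5 = -⅖ + (-5/V + w*(-1/81))/5 = -⅖ + (-5/V - w/81)/5 = -⅖ + (-1/V - w/405) = -⅖ - 1/V - w/405)
p(x) = √(2 + x)
(-41924 + v(-135, 63))/(-28999 + (0 + 19*p(7))) = (-41924 + (1/405)*(-405 - 1*63*(162 - 135))/63)/(-28999 + (0 + 19*√(2 + 7))) = (-41924 + (1/405)*(1/63)*(-405 - 1*63*27))/(-28999 + (0 + 19*√9)) = (-41924 + (1/405)*(1/63)*(-405 - 1701))/(-28999 + (0 + 19*3)) = (-41924 + (1/405)*(1/63)*(-2106))/(-28999 + (0 + 57)) = (-41924 - 26/315)/(-28999 + 57) = -13206086/315/(-28942) = -13206086/315*(-1/28942) = 6603043/4558365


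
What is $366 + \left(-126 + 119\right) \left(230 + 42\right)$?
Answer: $-1538$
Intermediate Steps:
$366 + \left(-126 + 119\right) \left(230 + 42\right) = 366 - 1904 = -1538$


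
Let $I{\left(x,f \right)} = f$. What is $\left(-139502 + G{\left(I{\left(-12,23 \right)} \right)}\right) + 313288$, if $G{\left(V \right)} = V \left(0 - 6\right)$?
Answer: $173648$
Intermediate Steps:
$G{\left(V \right)} = - 6 V$ ($G{\left(V \right)} = V \left(-6\right) = - 6 V$)
$\left(-139502 + G{\left(I{\left(-12,23 \right)} \right)}\right) + 313288 = \left(-139502 - 138\right) + 313288 = -139640 + 313288 = 173648$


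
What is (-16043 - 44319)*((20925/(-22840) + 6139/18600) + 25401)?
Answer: -2035464254351941/1327575 ≈ -1.5332e+9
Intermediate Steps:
(-16043 - 44319)*((20925/(-22840) + 6139/18600) + 25401) = -60362*((20925*(-1/22840) + 6139*(1/18600)) + 25401) = -60362*((-4185/4568 + 6139/18600) + 25401) = -60362*(-1556189/2655150 + 25401) = -60362*67441908961/2655150 = -2035464254351941/1327575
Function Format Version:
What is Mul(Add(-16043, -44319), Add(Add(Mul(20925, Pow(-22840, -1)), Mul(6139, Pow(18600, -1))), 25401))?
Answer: Rational(-2035464254351941, 1327575) ≈ -1.5332e+9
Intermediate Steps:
Mul(Add(-16043, -44319), Add(Add(Mul(20925, Pow(-22840, -1)), Mul(6139, Pow(18600, -1))), 25401)) = Mul(-60362, Add(Add(Mul(20925, Rational(-1, 22840)), Mul(6139, Rational(1, 18600))), 25401)) = Mul(-60362, Add(Add(Rational(-4185, 4568), Rational(6139, 18600)), 25401)) = Mul(-60362, Add(Rational(-1556189, 2655150), 25401)) = Mul(-60362, Rational(67441908961, 2655150)) = Rational(-2035464254351941, 1327575)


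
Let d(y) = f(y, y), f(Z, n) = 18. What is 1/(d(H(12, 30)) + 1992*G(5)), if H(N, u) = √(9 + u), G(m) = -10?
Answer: -1/19902 ≈ -5.0246e-5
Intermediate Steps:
d(y) = 18
1/(d(H(12, 30)) + 1992*G(5)) = 1/(18 + 1992*(-10)) = 1/(18 - 19920) = 1/(-19902) = -1/19902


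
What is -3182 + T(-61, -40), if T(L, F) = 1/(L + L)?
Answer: -388205/122 ≈ -3182.0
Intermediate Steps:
T(L, F) = 1/(2*L)
-3182 + T(-61, -40) = -3182 + (½)/(-61) = -3182 + (½)*(-1/61) = -3182 - 1/122 = -388205/122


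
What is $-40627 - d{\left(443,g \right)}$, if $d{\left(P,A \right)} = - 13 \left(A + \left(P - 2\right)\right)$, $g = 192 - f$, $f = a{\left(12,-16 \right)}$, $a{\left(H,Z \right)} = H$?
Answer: $-32554$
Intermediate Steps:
$f = 12$
$g = 180$ ($g = 192 - 12 = 180$)
$d{\left(P,A \right)} = 26 - 13 A - 13 P$ ($d{\left(P,A \right)} = - 13 \left(A + \left(-2 + P\right)\right) = - 13 \left(-2 + A + P\right) = 26 - 13 A - 13 P$)
$-40627 - d{\left(443,g \right)} = -40627 - \left(26 - 2340 - 5759\right) = -40627 - -8073 = -40627 + 8073 = -32554$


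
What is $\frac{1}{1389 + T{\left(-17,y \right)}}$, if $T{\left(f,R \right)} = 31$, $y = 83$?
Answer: $\frac{1}{1420} \approx 0.00070423$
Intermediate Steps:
$\frac{1}{1389 + T{\left(-17,y \right)}} = \frac{1}{1389 + 31} = \frac{1}{1420}$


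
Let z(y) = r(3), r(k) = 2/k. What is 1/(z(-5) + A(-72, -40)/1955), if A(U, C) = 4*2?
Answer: 5865/3934 ≈ 1.4908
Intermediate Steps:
A(U, C) = 8
z(y) = 2/3
1/(z(-5) + A(-72, -40)/1955) = 1/(2/3 + 8/1955) = 1/(3934/5865) = 5865/3934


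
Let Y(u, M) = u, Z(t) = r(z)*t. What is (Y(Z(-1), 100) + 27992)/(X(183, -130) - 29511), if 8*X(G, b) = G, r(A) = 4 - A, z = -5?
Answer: -223864/235905 ≈ -0.94896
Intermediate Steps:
Z(t) = 9*t (Z(t) = (4 - 1*(-5))*t = (4 + 5)*t = 9*t)
X(G, b) = G/8
(Y(Z(-1), 100) + 27992)/(X(183, -130) - 29511) = (9*(-1) + 27992)/((⅛)*183 - 29511) = (-9 + 27992)/(183/8 - 29511) = 27983/(-235905/8) = 27983*(-8/235905) = -223864/235905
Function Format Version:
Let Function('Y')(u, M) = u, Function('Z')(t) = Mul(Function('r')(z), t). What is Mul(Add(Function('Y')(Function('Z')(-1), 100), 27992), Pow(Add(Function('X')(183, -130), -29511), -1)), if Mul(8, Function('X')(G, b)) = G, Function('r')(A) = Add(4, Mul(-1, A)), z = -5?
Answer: Rational(-223864, 235905) ≈ -0.94896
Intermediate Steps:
Function('Z')(t) = Mul(9, t) (Function('Z')(t) = Mul(Add(4, Mul(-1, -5)), t) = Mul(Add(4, 5), t) = Mul(9, t))
Function('X')(G, b) = Mul(Rational(1, 8), G)
Mul(Add(Function('Y')(Function('Z')(-1), 100), 27992), Pow(Add(Function('X')(183, -130), -29511), -1)) = Mul(Add(Mul(9, -1), 27992), Pow(Add(Mul(Rational(1, 8), 183), -29511), -1)) = Mul(Add(-9, 27992), Pow(Add(Rational(183, 8), -29511), -1)) = Mul(27983, Pow(Rational(-235905, 8), -1)) = Mul(27983, Rational(-8, 235905)) = Rational(-223864, 235905)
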